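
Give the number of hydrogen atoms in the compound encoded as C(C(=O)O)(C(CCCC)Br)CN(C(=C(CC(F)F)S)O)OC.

22

Hydrogens are implicit in SMILES; fill each atom to its normal valence:
  5 × C: 2 H each → 10
  3 × C: 1 H each → 3
  3 × C: no H
  2 × C: 3 H each → 6
  2 × F: no H
  2 × O: 1 H each → 2
  2 × O: no H
  1 × Br: no H
  1 × N: no H
  1 × S: 1 H
  Total hydrogens = 22.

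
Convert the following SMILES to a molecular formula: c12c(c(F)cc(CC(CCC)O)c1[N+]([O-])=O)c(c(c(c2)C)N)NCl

C16H19ClFN3O3

Heavy atoms from the SMILES: 16 C, 1 Cl, 1 F, 3 N, 3 O.
Implicit hydrogens by atom environment:
  8 × C (aromatic): no H
  3 × C: 2 H each → 6
  2 × C: 3 H each → 6
  2 × C (aromatic): 1 H each → 2
  1 × C: 1 H
  1 × Cl: no H
  1 × F: no H
  1 × N: 2 H
  1 × N: 1 H
  1 × N (charge +1): no H
  1 × O: 1 H
  1 × O: no H
  1 × O (charge -1): no H
  Total hydrogens = 19.
Molecular formula: C16H19ClFN3O3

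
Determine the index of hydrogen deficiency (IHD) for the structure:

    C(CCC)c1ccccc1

4

Molecular formula from the SMILES: C10H14.
DoU = (2C + 2 + N − H − X)/2 = (2·10 + 2 + 0 − 14 − 0)/2 = 8/2 = 4.
(Structurally: 1 ring(s) + 3 π bond(s) = 4.)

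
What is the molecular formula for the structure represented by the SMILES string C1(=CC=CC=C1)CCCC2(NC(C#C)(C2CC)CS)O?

Heavy atoms from the SMILES: 17 C, 1 N, 1 O, 1 S.
Implicit hydrogens by atom environment:
  5 × C: 2 H each → 10
  5 × C (aromatic): 1 H each → 5
  3 × C: no H
  2 × C: 1 H each → 2
  1 × C: 3 H
  1 × C (aromatic): no H
  1 × N: 1 H
  1 × O: 1 H
  1 × S: 1 H
  Total hydrogens = 23.
Molecular formula: C17H23NOS

C17H23NOS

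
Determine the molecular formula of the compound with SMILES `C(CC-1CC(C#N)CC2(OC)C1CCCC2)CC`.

Heavy atoms from the SMILES: 16 C, 1 N, 1 O.
Implicit hydrogens by atom environment:
  9 × C: 2 H each → 18
  3 × C: 1 H each → 3
  2 × C: 3 H each → 6
  2 × C: no H
  1 × N: no H
  1 × O: no H
  Total hydrogens = 27.
Molecular formula: C16H27NO

C16H27NO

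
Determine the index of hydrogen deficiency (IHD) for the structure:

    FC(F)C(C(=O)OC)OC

1

Molecular formula from the SMILES: C5H8F2O3.
DoU = (2C + 2 + N − H − X)/2 = (2·5 + 2 + 0 − 8 − 2)/2 = 2/2 = 1.
(Structurally: 0 ring(s) + 1 π bond(s) = 1.)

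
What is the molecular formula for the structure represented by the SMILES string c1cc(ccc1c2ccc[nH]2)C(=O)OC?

C12H11NO2

Heavy atoms from the SMILES: 12 C, 1 N, 2 O.
Implicit hydrogens by atom environment:
  7 × C (aromatic): 1 H each → 7
  3 × C (aromatic): no H
  2 × O: no H
  1 × C: 3 H
  1 × C: no H
  1 × N (aromatic): 1 H
  Total hydrogens = 11.
Molecular formula: C12H11NO2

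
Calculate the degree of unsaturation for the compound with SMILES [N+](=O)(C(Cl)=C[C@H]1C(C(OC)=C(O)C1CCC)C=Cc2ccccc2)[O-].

9

Molecular formula from the SMILES: C19H22ClNO4.
DoU = (2C + 2 + N − H − X)/2 = (2·19 + 2 + 1 − 22 − 1)/2 = 18/2 = 9.
(Structurally: 2 ring(s) + 7 π bond(s) = 9.)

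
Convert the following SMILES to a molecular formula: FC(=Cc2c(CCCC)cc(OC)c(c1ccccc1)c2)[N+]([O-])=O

C19H20FNO3

Heavy atoms from the SMILES: 19 C, 1 F, 1 N, 3 O.
Implicit hydrogens by atom environment:
  7 × C (aromatic): 1 H each → 7
  5 × C (aromatic): no H
  3 × C: 2 H each → 6
  2 × C: 3 H each → 6
  2 × O: no H
  1 × C: 1 H
  1 × C: no H
  1 × F: no H
  1 × N (charge +1): no H
  1 × O (charge -1): no H
  Total hydrogens = 20.
Molecular formula: C19H20FNO3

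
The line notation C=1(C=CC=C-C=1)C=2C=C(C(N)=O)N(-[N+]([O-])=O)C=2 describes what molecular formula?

Heavy atoms from the SMILES: 11 C, 3 N, 3 O.
Implicit hydrogens by atom environment:
  7 × C (aromatic): 1 H each → 7
  3 × C (aromatic): no H
  2 × O: no H
  1 × C: no H
  1 × N: 2 H
  1 × N (aromatic): no H
  1 × N (charge +1): no H
  1 × O (charge -1): no H
  Total hydrogens = 9.
Molecular formula: C11H9N3O3

C11H9N3O3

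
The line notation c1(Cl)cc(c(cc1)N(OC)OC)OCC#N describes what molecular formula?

Heavy atoms from the SMILES: 10 C, 1 Cl, 2 N, 3 O.
Implicit hydrogens by atom environment:
  3 × C (aromatic): 1 H each → 3
  3 × C (aromatic): no H
  3 × O: no H
  2 × C: 3 H each → 6
  2 × N: no H
  1 × C: 2 H
  1 × C: no H
  1 × Cl: no H
  Total hydrogens = 11.
Molecular formula: C10H11ClN2O3

C10H11ClN2O3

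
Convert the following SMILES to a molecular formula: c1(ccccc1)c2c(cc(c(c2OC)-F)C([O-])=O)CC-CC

C18H18FO3-

Heavy atoms from the SMILES: 18 C, 1 F, 3 O.
Implicit hydrogens by atom environment:
  6 × C (aromatic): 1 H each → 6
  6 × C (aromatic): no H
  3 × C: 2 H each → 6
  2 × C: 3 H each → 6
  2 × O: no H
  1 × C: no H
  1 × F: no H
  1 × O (charge -1): no H
  Total hydrogens = 18.
Net charge -1.
Molecular formula: C18H18FO3-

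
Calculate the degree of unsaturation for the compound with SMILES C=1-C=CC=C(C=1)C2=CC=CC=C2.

8

Molecular formula from the SMILES: C12H10.
DoU = (2C + 2 + N − H − X)/2 = (2·12 + 2 + 0 − 10 − 0)/2 = 16/2 = 8.
(Structurally: 2 ring(s) + 6 π bond(s) = 8.)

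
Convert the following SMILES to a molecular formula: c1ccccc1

Heavy atoms from the SMILES: 6 C.
Implicit hydrogens by atom environment:
  6 × C (aromatic): 1 H each → 6
  Total hydrogens = 6.
Molecular formula: C6H6

C6H6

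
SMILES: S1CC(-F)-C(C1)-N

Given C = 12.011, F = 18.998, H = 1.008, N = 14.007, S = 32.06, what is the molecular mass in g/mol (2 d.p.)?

Molecular formula: C4H8FNS.
M = 4×12.011 + 1×18.998 + 8×1.008 + 1×14.007 + 1×32.06 = 121.17 g/mol.

121.17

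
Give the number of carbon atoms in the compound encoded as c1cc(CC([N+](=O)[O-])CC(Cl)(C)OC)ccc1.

The symbol for carbon appears 12 times in the SMILES. Lowercase c denotes aromatic carbon and counts toward C.

12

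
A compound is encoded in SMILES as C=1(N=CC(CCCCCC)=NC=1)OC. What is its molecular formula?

Heavy atoms from the SMILES: 11 C, 2 N, 1 O.
Implicit hydrogens by atom environment:
  5 × C: 2 H each → 10
  2 × C: 3 H each → 6
  2 × C (aromatic): 1 H each → 2
  2 × C (aromatic): no H
  2 × N (aromatic): no H
  1 × O: no H
  Total hydrogens = 18.
Molecular formula: C11H18N2O

C11H18N2O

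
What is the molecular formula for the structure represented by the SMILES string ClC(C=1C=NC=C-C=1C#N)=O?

C7H3ClN2O

Heavy atoms from the SMILES: 7 C, 1 Cl, 2 N, 1 O.
Implicit hydrogens by atom environment:
  3 × C (aromatic): 1 H each → 3
  2 × C (aromatic): no H
  2 × C: no H
  1 × Cl: no H
  1 × N (aromatic): no H
  1 × N: no H
  1 × O: no H
  Total hydrogens = 3.
Molecular formula: C7H3ClN2O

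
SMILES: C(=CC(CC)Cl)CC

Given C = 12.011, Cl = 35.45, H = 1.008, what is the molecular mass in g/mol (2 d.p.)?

132.63

Molecular formula: C7H13Cl.
M = 7×12.011 + 1×35.45 + 13×1.008 = 132.63 g/mol.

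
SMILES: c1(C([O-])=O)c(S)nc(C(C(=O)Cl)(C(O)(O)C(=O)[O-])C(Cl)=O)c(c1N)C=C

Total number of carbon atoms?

13

The symbol for carbon appears 13 times in the SMILES. Lowercase c denotes aromatic carbon and counts toward C.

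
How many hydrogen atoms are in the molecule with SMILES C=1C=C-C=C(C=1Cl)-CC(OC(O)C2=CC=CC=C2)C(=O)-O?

15

Hydrogens are implicit in SMILES; fill each atom to its normal valence:
  9 × C (aromatic): 1 H each → 9
  3 × C (aromatic): no H
  2 × C: 1 H each → 2
  2 × O: 1 H each → 2
  2 × O: no H
  1 × C: 2 H
  1 × C: no H
  1 × Cl: no H
  Total hydrogens = 15.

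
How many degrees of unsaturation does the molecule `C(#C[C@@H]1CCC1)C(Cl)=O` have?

Molecular formula from the SMILES: C7H7ClO.
DoU = (2C + 2 + N − H − X)/2 = (2·7 + 2 + 0 − 7 − 1)/2 = 8/2 = 4.
(Structurally: 1 ring(s) + 3 π bond(s) = 4.)

4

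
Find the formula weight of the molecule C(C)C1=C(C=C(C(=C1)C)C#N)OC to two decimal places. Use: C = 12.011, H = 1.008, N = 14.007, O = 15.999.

Molecular formula: C11H13NO.
M = 11×12.011 + 13×1.008 + 1×14.007 + 1×15.999 = 175.23 g/mol.

175.23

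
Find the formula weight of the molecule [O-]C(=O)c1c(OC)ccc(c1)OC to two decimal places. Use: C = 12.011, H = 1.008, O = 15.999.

181.17

Molecular formula: C9H9O4-.
M = 9×12.011 + 9×1.008 + 4×15.999 = 181.17 g/mol.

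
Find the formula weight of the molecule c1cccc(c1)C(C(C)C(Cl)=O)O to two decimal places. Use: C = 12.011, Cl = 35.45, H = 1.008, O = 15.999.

198.65

Molecular formula: C10H11ClO2.
M = 10×12.011 + 1×35.45 + 11×1.008 + 2×15.999 = 198.65 g/mol.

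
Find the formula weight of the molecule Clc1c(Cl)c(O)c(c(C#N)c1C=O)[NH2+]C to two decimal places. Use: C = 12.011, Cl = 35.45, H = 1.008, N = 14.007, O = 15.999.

246.07

Molecular formula: C9H7Cl2N2O2+.
M = 9×12.011 + 2×35.45 + 7×1.008 + 2×14.007 + 2×15.999 = 246.07 g/mol.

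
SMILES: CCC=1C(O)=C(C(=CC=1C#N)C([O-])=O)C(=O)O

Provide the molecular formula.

Heavy atoms from the SMILES: 11 C, 1 N, 5 O.
Implicit hydrogens by atom environment:
  5 × C (aromatic): no H
  3 × C: no H
  2 × O: 1 H each → 2
  2 × O: no H
  1 × C: 3 H
  1 × C: 2 H
  1 × C (aromatic): 1 H
  1 × N: no H
  1 × O (charge -1): no H
  Total hydrogens = 8.
Net charge -1.
Molecular formula: C11H8NO5-

C11H8NO5-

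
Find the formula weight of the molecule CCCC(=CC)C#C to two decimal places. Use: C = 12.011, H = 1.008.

108.18

Molecular formula: C8H12.
M = 8×12.011 + 12×1.008 = 108.18 g/mol.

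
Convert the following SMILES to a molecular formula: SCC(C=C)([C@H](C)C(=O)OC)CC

Heavy atoms from the SMILES: 10 C, 2 O, 1 S.
Implicit hydrogens by atom environment:
  3 × C: 3 H each → 9
  3 × C: 2 H each → 6
  2 × C: 1 H each → 2
  2 × C: no H
  2 × O: no H
  1 × S: 1 H
  Total hydrogens = 18.
Molecular formula: C10H18O2S

C10H18O2S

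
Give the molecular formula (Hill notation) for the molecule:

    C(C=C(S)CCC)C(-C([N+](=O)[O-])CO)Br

C9H16BrNO3S

Heavy atoms from the SMILES: 1 Br, 9 C, 1 N, 3 O, 1 S.
Implicit hydrogens by atom environment:
  4 × C: 2 H each → 8
  3 × C: 1 H each → 3
  1 × Br: no H
  1 × C: 3 H
  1 × C: no H
  1 × N (charge +1): no H
  1 × O: 1 H
  1 × O: no H
  1 × O (charge -1): no H
  1 × S: 1 H
  Total hydrogens = 16.
Molecular formula: C9H16BrNO3S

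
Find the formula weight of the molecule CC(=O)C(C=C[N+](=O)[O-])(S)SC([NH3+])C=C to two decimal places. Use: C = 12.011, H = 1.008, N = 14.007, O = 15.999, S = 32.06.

Molecular formula: C8H13N2O3S2+.
M = 8×12.011 + 13×1.008 + 2×14.007 + 3×15.999 + 2×32.06 = 249.32 g/mol.

249.32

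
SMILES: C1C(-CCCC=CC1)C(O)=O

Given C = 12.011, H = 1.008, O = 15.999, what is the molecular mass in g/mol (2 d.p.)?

Molecular formula: C9H14O2.
M = 9×12.011 + 14×1.008 + 2×15.999 = 154.21 g/mol.

154.21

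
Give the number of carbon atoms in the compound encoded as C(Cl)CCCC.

5

The symbol for carbon appears 5 times in the SMILES. (Cl is a single chlorine, not C + l.)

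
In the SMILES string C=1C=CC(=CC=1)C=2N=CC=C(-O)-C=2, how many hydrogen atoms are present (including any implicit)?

9

Hydrogens are implicit in SMILES; fill each atom to its normal valence:
  8 × C (aromatic): 1 H each → 8
  3 × C (aromatic): no H
  1 × N (aromatic): no H
  1 × O: 1 H
  Total hydrogens = 9.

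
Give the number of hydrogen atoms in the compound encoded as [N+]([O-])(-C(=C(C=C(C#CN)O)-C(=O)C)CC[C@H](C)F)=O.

Hydrogens are implicit in SMILES; fill each atom to its normal valence:
  6 × C: no H
  2 × C: 3 H each → 6
  2 × C: 2 H each → 4
  2 × C: 1 H each → 2
  2 × O: no H
  1 × F: no H
  1 × N: 2 H
  1 × N (charge +1): no H
  1 × O: 1 H
  1 × O (charge -1): no H
  Total hydrogens = 15.

15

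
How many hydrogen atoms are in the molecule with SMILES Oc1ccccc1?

6

Hydrogens are implicit in SMILES; fill each atom to its normal valence:
  5 × C (aromatic): 1 H each → 5
  1 × C (aromatic): no H
  1 × O: 1 H
  Total hydrogens = 6.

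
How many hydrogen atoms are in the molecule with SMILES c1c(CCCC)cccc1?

Hydrogens are implicit in SMILES; fill each atom to its normal valence:
  5 × C (aromatic): 1 H each → 5
  3 × C: 2 H each → 6
  1 × C: 3 H
  1 × C (aromatic): no H
  Total hydrogens = 14.

14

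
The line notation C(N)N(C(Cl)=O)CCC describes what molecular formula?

C5H11ClN2O

Heavy atoms from the SMILES: 5 C, 1 Cl, 2 N, 1 O.
Implicit hydrogens by atom environment:
  3 × C: 2 H each → 6
  1 × C: 3 H
  1 × C: no H
  1 × Cl: no H
  1 × N: 2 H
  1 × N: no H
  1 × O: no H
  Total hydrogens = 11.
Molecular formula: C5H11ClN2O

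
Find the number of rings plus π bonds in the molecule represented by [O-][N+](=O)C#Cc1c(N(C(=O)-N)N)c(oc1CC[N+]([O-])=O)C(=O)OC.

9

Molecular formula from the SMILES: C11H11N5O8.
DoU = (2C + 2 + N − H − X)/2 = (2·11 + 2 + 5 − 11 − 0)/2 = 18/2 = 9.
(Structurally: 1 ring(s) + 8 π bond(s) = 9.)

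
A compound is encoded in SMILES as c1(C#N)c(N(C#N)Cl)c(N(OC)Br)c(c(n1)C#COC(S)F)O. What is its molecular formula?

Heavy atoms from the SMILES: 1 Br, 11 C, 1 Cl, 1 F, 5 N, 3 O, 1 S.
Implicit hydrogens by atom environment:
  5 × C (aromatic): no H
  4 × C: no H
  4 × N: no H
  2 × O: no H
  1 × Br: no H
  1 × C: 3 H
  1 × C: 1 H
  1 × Cl: no H
  1 × F: no H
  1 × N (aromatic): no H
  1 × O: 1 H
  1 × S: 1 H
  Total hydrogens = 6.
Molecular formula: C11H6BrClFN5O3S

C11H6BrClFN5O3S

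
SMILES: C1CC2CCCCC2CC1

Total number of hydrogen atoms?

18

Hydrogens are implicit in SMILES; fill each atom to its normal valence:
  8 × C: 2 H each → 16
  2 × C: 1 H each → 2
  Total hydrogens = 18.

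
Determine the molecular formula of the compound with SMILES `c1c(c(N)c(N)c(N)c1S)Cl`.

Heavy atoms from the SMILES: 6 C, 1 Cl, 3 N, 1 S.
Implicit hydrogens by atom environment:
  5 × C (aromatic): no H
  3 × N: 2 H each → 6
  1 × C (aromatic): 1 H
  1 × Cl: no H
  1 × S: 1 H
  Total hydrogens = 8.
Molecular formula: C6H8ClN3S

C6H8ClN3S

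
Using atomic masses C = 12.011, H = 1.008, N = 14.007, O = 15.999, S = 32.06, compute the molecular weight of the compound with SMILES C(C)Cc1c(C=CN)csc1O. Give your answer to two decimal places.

Molecular formula: C9H13NOS.
M = 9×12.011 + 13×1.008 + 1×14.007 + 1×15.999 + 1×32.06 = 183.27 g/mol.

183.27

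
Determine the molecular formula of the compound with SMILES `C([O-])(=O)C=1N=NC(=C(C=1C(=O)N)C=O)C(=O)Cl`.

Heavy atoms from the SMILES: 8 C, 1 Cl, 3 N, 5 O.
Implicit hydrogens by atom environment:
  4 × C (aromatic): no H
  4 × O: no H
  3 × C: no H
  2 × N (aromatic): no H
  1 × C: 1 H
  1 × Cl: no H
  1 × N: 2 H
  1 × O (charge -1): no H
  Total hydrogens = 3.
Net charge -1.
Molecular formula: C8H3ClN3O5-

C8H3ClN3O5-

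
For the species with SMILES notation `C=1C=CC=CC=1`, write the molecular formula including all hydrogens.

C6H6

Heavy atoms from the SMILES: 6 C.
Implicit hydrogens by atom environment:
  6 × C (aromatic): 1 H each → 6
  Total hydrogens = 6.
Molecular formula: C6H6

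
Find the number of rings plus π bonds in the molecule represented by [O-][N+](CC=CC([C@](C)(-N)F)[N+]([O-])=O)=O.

Molecular formula from the SMILES: C6H10FN3O4.
DoU = (2C + 2 + N − H − X)/2 = (2·6 + 2 + 3 − 10 − 1)/2 = 6/2 = 3.
(Structurally: 0 ring(s) + 3 π bond(s) = 3.)

3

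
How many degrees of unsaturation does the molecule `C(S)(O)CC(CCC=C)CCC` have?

Molecular formula from the SMILES: C10H20OS.
DoU = (2C + 2 + N − H − X)/2 = (2·10 + 2 + 0 − 20 − 0)/2 = 2/2 = 1.
(Structurally: 0 ring(s) + 1 π bond(s) = 1.)

1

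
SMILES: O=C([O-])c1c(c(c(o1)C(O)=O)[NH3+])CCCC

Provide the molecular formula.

C10H13NO5

Heavy atoms from the SMILES: 10 C, 1 N, 5 O.
Implicit hydrogens by atom environment:
  4 × C (aromatic): no H
  3 × C: 2 H each → 6
  2 × C: no H
  2 × O: no H
  1 × C: 3 H
  1 × N (charge +1): 3 H
  1 × O: 1 H
  1 × O (aromatic): no H
  1 × O (charge -1): no H
  Total hydrogens = 13.
Molecular formula: C10H13NO5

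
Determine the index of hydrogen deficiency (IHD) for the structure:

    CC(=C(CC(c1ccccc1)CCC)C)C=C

6

Molecular formula from the SMILES: C17H24.
DoU = (2C + 2 + N − H − X)/2 = (2·17 + 2 + 0 − 24 − 0)/2 = 12/2 = 6.
(Structurally: 1 ring(s) + 5 π bond(s) = 6.)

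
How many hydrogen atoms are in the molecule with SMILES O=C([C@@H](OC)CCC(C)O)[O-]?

Hydrogens are implicit in SMILES; fill each atom to its normal valence:
  2 × C: 3 H each → 6
  2 × C: 2 H each → 4
  2 × C: 1 H each → 2
  2 × O: no H
  1 × C: no H
  1 × O: 1 H
  1 × O (charge -1): no H
  Total hydrogens = 13.

13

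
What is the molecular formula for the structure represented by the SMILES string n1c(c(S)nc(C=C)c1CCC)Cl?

C9H11ClN2S

Heavy atoms from the SMILES: 9 C, 1 Cl, 2 N, 1 S.
Implicit hydrogens by atom environment:
  4 × C (aromatic): no H
  3 × C: 2 H each → 6
  2 × N (aromatic): no H
  1 × C: 3 H
  1 × C: 1 H
  1 × Cl: no H
  1 × S: 1 H
  Total hydrogens = 11.
Molecular formula: C9H11ClN2S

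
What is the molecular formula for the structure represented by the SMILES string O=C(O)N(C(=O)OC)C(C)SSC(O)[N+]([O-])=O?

Heavy atoms from the SMILES: 6 C, 2 N, 7 O, 2 S.
Implicit hydrogens by atom environment:
  4 × O: no H
  2 × C: 3 H each → 6
  2 × C: 1 H each → 2
  2 × C: no H
  2 × O: 1 H each → 2
  2 × S: no H
  1 × N: no H
  1 × N (charge +1): no H
  1 × O (charge -1): no H
  Total hydrogens = 10.
Molecular formula: C6H10N2O7S2

C6H10N2O7S2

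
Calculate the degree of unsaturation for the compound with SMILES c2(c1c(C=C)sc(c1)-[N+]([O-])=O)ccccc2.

9

Molecular formula from the SMILES: C12H9NO2S.
DoU = (2C + 2 + N − H − X)/2 = (2·12 + 2 + 1 − 9 − 0)/2 = 18/2 = 9.
(Structurally: 2 ring(s) + 7 π bond(s) = 9.)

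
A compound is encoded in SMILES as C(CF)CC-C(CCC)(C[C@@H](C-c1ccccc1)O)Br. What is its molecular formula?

Heavy atoms from the SMILES: 1 Br, 17 C, 1 F, 1 O.
Implicit hydrogens by atom environment:
  8 × C: 2 H each → 16
  5 × C (aromatic): 1 H each → 5
  1 × Br: no H
  1 × C: 3 H
  1 × C: 1 H
  1 × C: no H
  1 × C (aromatic): no H
  1 × F: no H
  1 × O: 1 H
  Total hydrogens = 26.
Molecular formula: C17H26BrFO

C17H26BrFO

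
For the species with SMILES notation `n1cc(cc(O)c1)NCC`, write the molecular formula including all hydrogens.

Heavy atoms from the SMILES: 7 C, 2 N, 1 O.
Implicit hydrogens by atom environment:
  3 × C (aromatic): 1 H each → 3
  2 × C (aromatic): no H
  1 × C: 3 H
  1 × C: 2 H
  1 × N: 1 H
  1 × N (aromatic): no H
  1 × O: 1 H
  Total hydrogens = 10.
Molecular formula: C7H10N2O

C7H10N2O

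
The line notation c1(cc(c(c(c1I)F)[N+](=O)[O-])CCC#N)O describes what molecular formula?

Heavy atoms from the SMILES: 9 C, 1 F, 1 I, 2 N, 3 O.
Implicit hydrogens by atom environment:
  5 × C (aromatic): no H
  2 × C: 2 H each → 4
  1 × C (aromatic): 1 H
  1 × C: no H
  1 × F: no H
  1 × I: no H
  1 × N (charge +1): no H
  1 × N: no H
  1 × O: 1 H
  1 × O: no H
  1 × O (charge -1): no H
  Total hydrogens = 6.
Molecular formula: C9H6FIN2O3

C9H6FIN2O3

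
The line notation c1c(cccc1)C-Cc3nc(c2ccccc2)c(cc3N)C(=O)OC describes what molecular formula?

Heavy atoms from the SMILES: 21 C, 2 N, 2 O.
Implicit hydrogens by atom environment:
  11 × C (aromatic): 1 H each → 11
  6 × C (aromatic): no H
  2 × C: 2 H each → 4
  2 × O: no H
  1 × C: 3 H
  1 × C: no H
  1 × N: 2 H
  1 × N (aromatic): no H
  Total hydrogens = 20.
Molecular formula: C21H20N2O2

C21H20N2O2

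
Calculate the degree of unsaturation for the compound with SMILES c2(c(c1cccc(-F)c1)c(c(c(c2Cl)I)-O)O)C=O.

Molecular formula from the SMILES: C13H7ClFIO3.
DoU = (2C + 2 + N − H − X)/2 = (2·13 + 2 + 0 − 7 − 3)/2 = 18/2 = 9.
(Structurally: 2 ring(s) + 7 π bond(s) = 9.)

9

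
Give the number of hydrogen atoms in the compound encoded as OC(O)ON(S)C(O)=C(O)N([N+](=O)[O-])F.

6

Hydrogens are implicit in SMILES; fill each atom to its normal valence:
  4 × O: 1 H each → 4
  2 × C: no H
  2 × N: no H
  2 × O: no H
  1 × C: 1 H
  1 × F: no H
  1 × N (charge +1): no H
  1 × O (charge -1): no H
  1 × S: 1 H
  Total hydrogens = 6.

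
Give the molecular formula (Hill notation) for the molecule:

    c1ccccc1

C6H6

Heavy atoms from the SMILES: 6 C.
Implicit hydrogens by atom environment:
  6 × C (aromatic): 1 H each → 6
  Total hydrogens = 6.
Molecular formula: C6H6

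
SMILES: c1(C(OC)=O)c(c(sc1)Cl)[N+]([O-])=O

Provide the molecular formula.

Heavy atoms from the SMILES: 6 C, 1 Cl, 1 N, 4 O, 1 S.
Implicit hydrogens by atom environment:
  3 × C (aromatic): no H
  3 × O: no H
  1 × C: 3 H
  1 × C (aromatic): 1 H
  1 × C: no H
  1 × Cl: no H
  1 × N (charge +1): no H
  1 × O (charge -1): no H
  1 × S (aromatic): no H
  Total hydrogens = 4.
Molecular formula: C6H4ClNO4S

C6H4ClNO4S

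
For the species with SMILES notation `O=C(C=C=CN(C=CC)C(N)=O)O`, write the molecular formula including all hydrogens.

Heavy atoms from the SMILES: 8 C, 2 N, 3 O.
Implicit hydrogens by atom environment:
  4 × C: 1 H each → 4
  3 × C: no H
  2 × O: no H
  1 × C: 3 H
  1 × N: 2 H
  1 × N: no H
  1 × O: 1 H
  Total hydrogens = 10.
Molecular formula: C8H10N2O3

C8H10N2O3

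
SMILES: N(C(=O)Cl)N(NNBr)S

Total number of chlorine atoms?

1

The symbol for chlorine appears 1 time in the SMILES.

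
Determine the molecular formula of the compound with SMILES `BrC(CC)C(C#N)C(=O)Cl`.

C6H7BrClNO

Heavy atoms from the SMILES: 1 Br, 6 C, 1 Cl, 1 N, 1 O.
Implicit hydrogens by atom environment:
  2 × C: 1 H each → 2
  2 × C: no H
  1 × Br: no H
  1 × C: 3 H
  1 × C: 2 H
  1 × Cl: no H
  1 × N: no H
  1 × O: no H
  Total hydrogens = 7.
Molecular formula: C6H7BrClNO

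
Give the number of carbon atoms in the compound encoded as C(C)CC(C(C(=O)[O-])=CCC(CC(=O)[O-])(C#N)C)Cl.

13

The symbol for carbon appears 13 times in the SMILES. (Cl is a single chlorine, not C + l.)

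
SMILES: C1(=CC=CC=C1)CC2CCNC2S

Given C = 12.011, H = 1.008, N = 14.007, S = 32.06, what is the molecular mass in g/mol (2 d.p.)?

Molecular formula: C11H15NS.
M = 11×12.011 + 15×1.008 + 1×14.007 + 1×32.06 = 193.31 g/mol.

193.31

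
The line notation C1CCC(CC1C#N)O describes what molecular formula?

C7H11NO

Heavy atoms from the SMILES: 7 C, 1 N, 1 O.
Implicit hydrogens by atom environment:
  4 × C: 2 H each → 8
  2 × C: 1 H each → 2
  1 × C: no H
  1 × N: no H
  1 × O: 1 H
  Total hydrogens = 11.
Molecular formula: C7H11NO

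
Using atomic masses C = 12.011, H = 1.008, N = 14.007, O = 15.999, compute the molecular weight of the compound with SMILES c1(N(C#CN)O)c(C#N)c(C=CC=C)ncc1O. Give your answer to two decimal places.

242.24

Molecular formula: C12H10N4O2.
M = 12×12.011 + 10×1.008 + 4×14.007 + 2×15.999 = 242.24 g/mol.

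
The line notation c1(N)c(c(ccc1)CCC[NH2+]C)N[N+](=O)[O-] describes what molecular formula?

C10H17N4O2+

Heavy atoms from the SMILES: 10 C, 4 N, 2 O.
Implicit hydrogens by atom environment:
  3 × C: 2 H each → 6
  3 × C (aromatic): 1 H each → 3
  3 × C (aromatic): no H
  1 × C: 3 H
  1 × N (charge +1): 2 H
  1 × N: 2 H
  1 × N: 1 H
  1 × N (charge +1): no H
  1 × O: no H
  1 × O (charge -1): no H
  Total hydrogens = 17.
Net charge +1.
Molecular formula: C10H17N4O2+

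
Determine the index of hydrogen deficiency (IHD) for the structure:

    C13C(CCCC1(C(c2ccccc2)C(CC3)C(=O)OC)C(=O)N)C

8

Molecular formula from the SMILES: C20H27NO3.
DoU = (2C + 2 + N − H − X)/2 = (2·20 + 2 + 1 − 27 − 0)/2 = 16/2 = 8.
(Structurally: 3 ring(s) + 5 π bond(s) = 8.)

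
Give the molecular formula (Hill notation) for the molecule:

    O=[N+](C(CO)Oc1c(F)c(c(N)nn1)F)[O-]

Heavy atoms from the SMILES: 6 C, 2 F, 4 N, 4 O.
Implicit hydrogens by atom environment:
  4 × C (aromatic): no H
  2 × F: no H
  2 × N (aromatic): no H
  2 × O: no H
  1 × C: 2 H
  1 × C: 1 H
  1 × N: 2 H
  1 × N (charge +1): no H
  1 × O: 1 H
  1 × O (charge -1): no H
  Total hydrogens = 6.
Molecular formula: C6H6F2N4O4

C6H6F2N4O4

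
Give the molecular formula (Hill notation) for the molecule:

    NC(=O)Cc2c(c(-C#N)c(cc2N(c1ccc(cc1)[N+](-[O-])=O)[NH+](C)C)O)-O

C17H18N5O5+

Heavy atoms from the SMILES: 17 C, 5 N, 5 O.
Implicit hydrogens by atom environment:
  7 × C (aromatic): no H
  5 × C (aromatic): 1 H each → 5
  2 × C: 3 H each → 6
  2 × C: no H
  2 × N: no H
  2 × O: 1 H each → 2
  2 × O: no H
  1 × C: 2 H
  1 × N: 2 H
  1 × N (charge +1): 1 H
  1 × N (charge +1): no H
  1 × O (charge -1): no H
  Total hydrogens = 18.
Net charge +1.
Molecular formula: C17H18N5O5+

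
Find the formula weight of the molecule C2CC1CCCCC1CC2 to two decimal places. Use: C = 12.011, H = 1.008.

Molecular formula: C10H18.
M = 10×12.011 + 18×1.008 = 138.25 g/mol.

138.25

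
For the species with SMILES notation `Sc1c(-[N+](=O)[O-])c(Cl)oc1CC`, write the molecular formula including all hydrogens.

C6H6ClNO3S

Heavy atoms from the SMILES: 6 C, 1 Cl, 1 N, 3 O, 1 S.
Implicit hydrogens by atom environment:
  4 × C (aromatic): no H
  1 × C: 3 H
  1 × C: 2 H
  1 × Cl: no H
  1 × N (charge +1): no H
  1 × O (aromatic): no H
  1 × O: no H
  1 × O (charge -1): no H
  1 × S: 1 H
  Total hydrogens = 6.
Molecular formula: C6H6ClNO3S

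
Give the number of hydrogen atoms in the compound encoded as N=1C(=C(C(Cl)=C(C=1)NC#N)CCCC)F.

Hydrogens are implicit in SMILES; fill each atom to its normal valence:
  4 × C (aromatic): no H
  3 × C: 2 H each → 6
  1 × C: 3 H
  1 × C (aromatic): 1 H
  1 × C: no H
  1 × Cl: no H
  1 × F: no H
  1 × N: 1 H
  1 × N (aromatic): no H
  1 × N: no H
  Total hydrogens = 11.

11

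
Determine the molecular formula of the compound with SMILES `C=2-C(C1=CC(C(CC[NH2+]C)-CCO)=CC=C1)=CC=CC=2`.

Heavy atoms from the SMILES: 18 C, 1 N, 1 O.
Implicit hydrogens by atom environment:
  9 × C (aromatic): 1 H each → 9
  4 × C: 2 H each → 8
  3 × C (aromatic): no H
  1 × C: 3 H
  1 × C: 1 H
  1 × N (charge +1): 2 H
  1 × O: 1 H
  Total hydrogens = 24.
Net charge +1.
Molecular formula: C18H24NO+

C18H24NO+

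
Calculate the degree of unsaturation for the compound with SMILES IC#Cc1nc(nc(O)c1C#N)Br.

8

Molecular formula from the SMILES: C7HBrIN3O.
DoU = (2C + 2 + N − H − X)/2 = (2·7 + 2 + 3 − 1 − 2)/2 = 16/2 = 8.
(Structurally: 1 ring(s) + 7 π bond(s) = 8.)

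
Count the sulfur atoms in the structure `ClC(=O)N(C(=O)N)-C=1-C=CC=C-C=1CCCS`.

1

The symbol for sulfur appears 1 time in the SMILES.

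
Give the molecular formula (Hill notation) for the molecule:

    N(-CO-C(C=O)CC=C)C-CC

C9H17NO2

Heavy atoms from the SMILES: 9 C, 1 N, 2 O.
Implicit hydrogens by atom environment:
  5 × C: 2 H each → 10
  3 × C: 1 H each → 3
  2 × O: no H
  1 × C: 3 H
  1 × N: 1 H
  Total hydrogens = 17.
Molecular formula: C9H17NO2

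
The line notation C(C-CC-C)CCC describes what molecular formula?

C8H18

Heavy atoms from the SMILES: 8 C.
Implicit hydrogens by atom environment:
  6 × C: 2 H each → 12
  2 × C: 3 H each → 6
  Total hydrogens = 18.
Molecular formula: C8H18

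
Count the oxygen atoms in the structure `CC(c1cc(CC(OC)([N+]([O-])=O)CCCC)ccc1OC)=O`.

5

The symbol for oxygen appears 5 times in the SMILES.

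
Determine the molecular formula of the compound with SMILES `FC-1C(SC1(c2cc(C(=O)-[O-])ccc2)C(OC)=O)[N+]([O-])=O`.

C12H9FNO6S-

Heavy atoms from the SMILES: 12 C, 1 F, 1 N, 6 O, 1 S.
Implicit hydrogens by atom environment:
  4 × C (aromatic): 1 H each → 4
  4 × O: no H
  3 × C: no H
  2 × C: 1 H each → 2
  2 × C (aromatic): no H
  2 × O (charge -1): no H
  1 × C: 3 H
  1 × F: no H
  1 × N (charge +1): no H
  1 × S: no H
  Total hydrogens = 9.
Net charge -1.
Molecular formula: C12H9FNO6S-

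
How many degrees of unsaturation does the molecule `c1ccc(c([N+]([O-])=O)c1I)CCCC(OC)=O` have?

6

Molecular formula from the SMILES: C11H12INO4.
DoU = (2C + 2 + N − H − X)/2 = (2·11 + 2 + 1 − 12 − 1)/2 = 12/2 = 6.
(Structurally: 1 ring(s) + 5 π bond(s) = 6.)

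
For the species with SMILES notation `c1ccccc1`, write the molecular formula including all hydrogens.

C6H6

Heavy atoms from the SMILES: 6 C.
Implicit hydrogens by atom environment:
  6 × C (aromatic): 1 H each → 6
  Total hydrogens = 6.
Molecular formula: C6H6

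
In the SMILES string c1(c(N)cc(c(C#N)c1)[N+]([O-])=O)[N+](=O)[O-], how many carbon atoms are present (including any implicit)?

The symbol for carbon appears 7 times in the SMILES. Lowercase c denotes aromatic carbon and counts toward C.

7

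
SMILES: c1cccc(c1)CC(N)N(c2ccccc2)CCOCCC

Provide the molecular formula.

C19H26N2O

Heavy atoms from the SMILES: 19 C, 2 N, 1 O.
Implicit hydrogens by atom environment:
  10 × C (aromatic): 1 H each → 10
  5 × C: 2 H each → 10
  2 × C (aromatic): no H
  1 × C: 3 H
  1 × C: 1 H
  1 × N: 2 H
  1 × N: no H
  1 × O: no H
  Total hydrogens = 26.
Molecular formula: C19H26N2O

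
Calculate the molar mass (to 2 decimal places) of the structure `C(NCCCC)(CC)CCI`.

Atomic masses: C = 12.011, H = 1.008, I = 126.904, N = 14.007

269.17

Molecular formula: C9H20IN.
M = 9×12.011 + 20×1.008 + 1×126.904 + 1×14.007 = 269.17 g/mol.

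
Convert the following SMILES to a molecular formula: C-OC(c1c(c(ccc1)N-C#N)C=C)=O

C11H10N2O2

Heavy atoms from the SMILES: 11 C, 2 N, 2 O.
Implicit hydrogens by atom environment:
  3 × C (aromatic): 1 H each → 3
  3 × C (aromatic): no H
  2 × C: no H
  2 × O: no H
  1 × C: 3 H
  1 × C: 2 H
  1 × C: 1 H
  1 × N: 1 H
  1 × N: no H
  Total hydrogens = 10.
Molecular formula: C11H10N2O2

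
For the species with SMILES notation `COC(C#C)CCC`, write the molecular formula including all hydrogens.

C7H12O

Heavy atoms from the SMILES: 7 C, 1 O.
Implicit hydrogens by atom environment:
  2 × C: 3 H each → 6
  2 × C: 2 H each → 4
  2 × C: 1 H each → 2
  1 × C: no H
  1 × O: no H
  Total hydrogens = 12.
Molecular formula: C7H12O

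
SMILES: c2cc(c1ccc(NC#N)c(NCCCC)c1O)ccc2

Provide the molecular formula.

C17H19N3O

Heavy atoms from the SMILES: 17 C, 3 N, 1 O.
Implicit hydrogens by atom environment:
  7 × C (aromatic): 1 H each → 7
  5 × C (aromatic): no H
  3 × C: 2 H each → 6
  2 × N: 1 H each → 2
  1 × C: 3 H
  1 × C: no H
  1 × N: no H
  1 × O: 1 H
  Total hydrogens = 19.
Molecular formula: C17H19N3O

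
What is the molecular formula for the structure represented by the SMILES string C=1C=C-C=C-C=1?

C6H6

Heavy atoms from the SMILES: 6 C.
Implicit hydrogens by atom environment:
  6 × C (aromatic): 1 H each → 6
  Total hydrogens = 6.
Molecular formula: C6H6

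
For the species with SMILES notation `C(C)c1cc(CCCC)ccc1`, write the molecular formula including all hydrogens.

C12H18

Heavy atoms from the SMILES: 12 C.
Implicit hydrogens by atom environment:
  4 × C: 2 H each → 8
  4 × C (aromatic): 1 H each → 4
  2 × C: 3 H each → 6
  2 × C (aromatic): no H
  Total hydrogens = 18.
Molecular formula: C12H18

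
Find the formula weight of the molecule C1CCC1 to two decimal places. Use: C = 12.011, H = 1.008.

56.11

Molecular formula: C4H8.
M = 4×12.011 + 8×1.008 = 56.11 g/mol.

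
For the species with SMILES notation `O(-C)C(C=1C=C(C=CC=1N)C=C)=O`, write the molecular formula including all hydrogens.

Heavy atoms from the SMILES: 10 C, 1 N, 2 O.
Implicit hydrogens by atom environment:
  3 × C (aromatic): 1 H each → 3
  3 × C (aromatic): no H
  2 × O: no H
  1 × C: 3 H
  1 × C: 2 H
  1 × C: 1 H
  1 × C: no H
  1 × N: 2 H
  Total hydrogens = 11.
Molecular formula: C10H11NO2

C10H11NO2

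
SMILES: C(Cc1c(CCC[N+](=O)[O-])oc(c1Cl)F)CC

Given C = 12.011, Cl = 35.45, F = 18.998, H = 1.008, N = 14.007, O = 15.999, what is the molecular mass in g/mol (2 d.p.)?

Molecular formula: C11H15ClFNO3.
M = 11×12.011 + 1×35.45 + 1×18.998 + 15×1.008 + 1×14.007 + 3×15.999 = 263.69 g/mol.

263.69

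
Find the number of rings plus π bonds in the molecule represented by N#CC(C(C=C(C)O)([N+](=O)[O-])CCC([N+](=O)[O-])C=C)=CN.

7

Molecular formula from the SMILES: C12H16N4O5.
DoU = (2C + 2 + N − H − X)/2 = (2·12 + 2 + 4 − 16 − 0)/2 = 14/2 = 7.
(Structurally: 0 ring(s) + 7 π bond(s) = 7.)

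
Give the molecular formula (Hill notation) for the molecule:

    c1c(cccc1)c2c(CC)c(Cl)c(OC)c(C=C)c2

Heavy atoms from the SMILES: 17 C, 1 Cl, 1 O.
Implicit hydrogens by atom environment:
  6 × C (aromatic): 1 H each → 6
  6 × C (aromatic): no H
  2 × C: 3 H each → 6
  2 × C: 2 H each → 4
  1 × C: 1 H
  1 × Cl: no H
  1 × O: no H
  Total hydrogens = 17.
Molecular formula: C17H17ClO

C17H17ClO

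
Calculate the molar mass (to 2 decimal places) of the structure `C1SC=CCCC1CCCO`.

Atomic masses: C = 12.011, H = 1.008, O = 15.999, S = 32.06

Molecular formula: C9H16OS.
M = 9×12.011 + 16×1.008 + 1×15.999 + 1×32.06 = 172.29 g/mol.

172.29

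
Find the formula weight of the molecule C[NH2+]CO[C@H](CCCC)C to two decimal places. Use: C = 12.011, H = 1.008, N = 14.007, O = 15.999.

Molecular formula: C8H20NO+.
M = 8×12.011 + 20×1.008 + 1×14.007 + 1×15.999 = 146.25 g/mol.

146.25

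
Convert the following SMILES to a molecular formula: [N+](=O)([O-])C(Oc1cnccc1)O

Heavy atoms from the SMILES: 6 C, 2 N, 4 O.
Implicit hydrogens by atom environment:
  4 × C (aromatic): 1 H each → 4
  2 × O: no H
  1 × C: 1 H
  1 × C (aromatic): no H
  1 × N (aromatic): no H
  1 × N (charge +1): no H
  1 × O: 1 H
  1 × O (charge -1): no H
  Total hydrogens = 6.
Molecular formula: C6H6N2O4

C6H6N2O4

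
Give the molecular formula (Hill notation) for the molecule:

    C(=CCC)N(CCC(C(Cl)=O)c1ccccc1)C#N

C15H17ClN2O

Heavy atoms from the SMILES: 15 C, 1 Cl, 2 N, 1 O.
Implicit hydrogens by atom environment:
  5 × C (aromatic): 1 H each → 5
  3 × C: 2 H each → 6
  3 × C: 1 H each → 3
  2 × C: no H
  2 × N: no H
  1 × C: 3 H
  1 × C (aromatic): no H
  1 × Cl: no H
  1 × O: no H
  Total hydrogens = 17.
Molecular formula: C15H17ClN2O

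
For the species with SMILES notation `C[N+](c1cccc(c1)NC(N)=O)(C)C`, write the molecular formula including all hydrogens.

Heavy atoms from the SMILES: 10 C, 3 N, 1 O.
Implicit hydrogens by atom environment:
  4 × C (aromatic): 1 H each → 4
  3 × C: 3 H each → 9
  2 × C (aromatic): no H
  1 × C: no H
  1 × N: 2 H
  1 × N: 1 H
  1 × N (charge +1): no H
  1 × O: no H
  Total hydrogens = 16.
Net charge +1.
Molecular formula: C10H16N3O+

C10H16N3O+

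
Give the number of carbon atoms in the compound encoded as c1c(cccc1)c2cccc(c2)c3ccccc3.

18

The symbol for carbon appears 18 times in the SMILES. Lowercase c denotes aromatic carbon and counts toward C.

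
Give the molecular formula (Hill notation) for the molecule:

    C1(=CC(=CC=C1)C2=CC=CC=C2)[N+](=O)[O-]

Heavy atoms from the SMILES: 12 C, 1 N, 2 O.
Implicit hydrogens by atom environment:
  9 × C (aromatic): 1 H each → 9
  3 × C (aromatic): no H
  1 × N (charge +1): no H
  1 × O: no H
  1 × O (charge -1): no H
  Total hydrogens = 9.
Molecular formula: C12H9NO2

C12H9NO2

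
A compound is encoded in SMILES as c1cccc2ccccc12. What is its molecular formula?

C10H8

Heavy atoms from the SMILES: 10 C.
Implicit hydrogens by atom environment:
  8 × C (aromatic): 1 H each → 8
  2 × C (aromatic): no H
  Total hydrogens = 8.
Molecular formula: C10H8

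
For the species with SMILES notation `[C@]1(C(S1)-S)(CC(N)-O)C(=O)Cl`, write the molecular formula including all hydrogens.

C5H8ClNO2S2

Heavy atoms from the SMILES: 5 C, 1 Cl, 1 N, 2 O, 2 S.
Implicit hydrogens by atom environment:
  2 × C: 1 H each → 2
  2 × C: no H
  1 × C: 2 H
  1 × Cl: no H
  1 × N: 2 H
  1 × O: 1 H
  1 × O: no H
  1 × S: 1 H
  1 × S: no H
  Total hydrogens = 8.
Molecular formula: C5H8ClNO2S2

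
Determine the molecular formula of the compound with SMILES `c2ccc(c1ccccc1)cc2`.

Heavy atoms from the SMILES: 12 C.
Implicit hydrogens by atom environment:
  10 × C (aromatic): 1 H each → 10
  2 × C (aromatic): no H
  Total hydrogens = 10.
Molecular formula: C12H10

C12H10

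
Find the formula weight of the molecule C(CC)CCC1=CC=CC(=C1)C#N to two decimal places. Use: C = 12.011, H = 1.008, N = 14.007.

173.26

Molecular formula: C12H15N.
M = 12×12.011 + 15×1.008 + 1×14.007 = 173.26 g/mol.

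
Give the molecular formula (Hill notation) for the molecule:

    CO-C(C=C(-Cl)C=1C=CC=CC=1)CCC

C13H17ClO

Heavy atoms from the SMILES: 13 C, 1 Cl, 1 O.
Implicit hydrogens by atom environment:
  5 × C (aromatic): 1 H each → 5
  2 × C: 3 H each → 6
  2 × C: 2 H each → 4
  2 × C: 1 H each → 2
  1 × C: no H
  1 × C (aromatic): no H
  1 × Cl: no H
  1 × O: no H
  Total hydrogens = 17.
Molecular formula: C13H17ClO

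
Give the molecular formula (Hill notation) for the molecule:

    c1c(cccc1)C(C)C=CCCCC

C14H20

Heavy atoms from the SMILES: 14 C.
Implicit hydrogens by atom environment:
  5 × C (aromatic): 1 H each → 5
  3 × C: 2 H each → 6
  3 × C: 1 H each → 3
  2 × C: 3 H each → 6
  1 × C (aromatic): no H
  Total hydrogens = 20.
Molecular formula: C14H20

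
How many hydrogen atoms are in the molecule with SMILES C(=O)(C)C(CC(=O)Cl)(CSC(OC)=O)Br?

Hydrogens are implicit in SMILES; fill each atom to its normal valence:
  4 × C: no H
  4 × O: no H
  2 × C: 3 H each → 6
  2 × C: 2 H each → 4
  1 × Br: no H
  1 × Cl: no H
  1 × S: no H
  Total hydrogens = 10.

10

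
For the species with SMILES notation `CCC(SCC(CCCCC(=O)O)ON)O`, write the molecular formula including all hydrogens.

C10H21NO4S

Heavy atoms from the SMILES: 10 C, 1 N, 4 O, 1 S.
Implicit hydrogens by atom environment:
  6 × C: 2 H each → 12
  2 × C: 1 H each → 2
  2 × O: 1 H each → 2
  2 × O: no H
  1 × C: 3 H
  1 × C: no H
  1 × N: 2 H
  1 × S: no H
  Total hydrogens = 21.
Molecular formula: C10H21NO4S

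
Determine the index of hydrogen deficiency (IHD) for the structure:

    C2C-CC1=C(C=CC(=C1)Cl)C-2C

Molecular formula from the SMILES: C11H13Cl.
DoU = (2C + 2 + N − H − X)/2 = (2·11 + 2 + 0 − 13 − 1)/2 = 10/2 = 5.
(Structurally: 2 ring(s) + 3 π bond(s) = 5.)

5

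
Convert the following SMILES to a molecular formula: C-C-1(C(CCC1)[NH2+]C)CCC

C10H22N+

Heavy atoms from the SMILES: 10 C, 1 N.
Implicit hydrogens by atom environment:
  5 × C: 2 H each → 10
  3 × C: 3 H each → 9
  1 × C: 1 H
  1 × C: no H
  1 × N (charge +1): 2 H
  Total hydrogens = 22.
Net charge +1.
Molecular formula: C10H22N+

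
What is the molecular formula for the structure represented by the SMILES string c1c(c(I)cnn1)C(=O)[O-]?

C5H2IN2O2-

Heavy atoms from the SMILES: 5 C, 1 I, 2 N, 2 O.
Implicit hydrogens by atom environment:
  2 × C (aromatic): 1 H each → 2
  2 × C (aromatic): no H
  2 × N (aromatic): no H
  1 × C: no H
  1 × I: no H
  1 × O: no H
  1 × O (charge -1): no H
  Total hydrogens = 2.
Net charge -1.
Molecular formula: C5H2IN2O2-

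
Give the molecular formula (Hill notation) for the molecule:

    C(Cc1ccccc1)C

C9H12

Heavy atoms from the SMILES: 9 C.
Implicit hydrogens by atom environment:
  5 × C (aromatic): 1 H each → 5
  2 × C: 2 H each → 4
  1 × C: 3 H
  1 × C (aromatic): no H
  Total hydrogens = 12.
Molecular formula: C9H12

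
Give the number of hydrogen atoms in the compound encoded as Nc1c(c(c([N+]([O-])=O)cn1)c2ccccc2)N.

Hydrogens are implicit in SMILES; fill each atom to its normal valence:
  6 × C (aromatic): 1 H each → 6
  5 × C (aromatic): no H
  2 × N: 2 H each → 4
  1 × N (aromatic): no H
  1 × N (charge +1): no H
  1 × O: no H
  1 × O (charge -1): no H
  Total hydrogens = 10.

10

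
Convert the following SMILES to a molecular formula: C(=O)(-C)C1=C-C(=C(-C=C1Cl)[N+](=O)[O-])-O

C8H6ClNO4

Heavy atoms from the SMILES: 8 C, 1 Cl, 1 N, 4 O.
Implicit hydrogens by atom environment:
  4 × C (aromatic): no H
  2 × C (aromatic): 1 H each → 2
  2 × O: no H
  1 × C: 3 H
  1 × C: no H
  1 × Cl: no H
  1 × N (charge +1): no H
  1 × O: 1 H
  1 × O (charge -1): no H
  Total hydrogens = 6.
Molecular formula: C8H6ClNO4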